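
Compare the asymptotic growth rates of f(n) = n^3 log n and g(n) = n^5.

g(n) = n^5 grows faster: n^5 / (n^3 log n) = n^2/log n -> infinity.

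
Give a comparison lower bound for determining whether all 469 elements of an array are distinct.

In the algebraic decision-tree model, the YES region for element distinctness on 469 elements has 469! connected components (one per ordering). Ben-Or's theorem then gives a lower bound of Omega(log(n!)) = Omega(n log n).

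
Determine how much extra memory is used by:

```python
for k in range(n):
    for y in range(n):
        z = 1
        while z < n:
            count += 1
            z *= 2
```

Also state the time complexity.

Space complexity: O(1).
Only a constant amount of auxiliary storage is used; nothing grows with n.
Time complexity: O(n^2 log n).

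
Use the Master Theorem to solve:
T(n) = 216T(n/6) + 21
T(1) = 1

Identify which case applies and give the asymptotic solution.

a=216, b=6, f(n)=21.
log_6(216) = 3 > 0.
Since f(n) = O(n^0) is polynomially smaller than n^3, Case 1 applies.
T(n) = Theta(n^3).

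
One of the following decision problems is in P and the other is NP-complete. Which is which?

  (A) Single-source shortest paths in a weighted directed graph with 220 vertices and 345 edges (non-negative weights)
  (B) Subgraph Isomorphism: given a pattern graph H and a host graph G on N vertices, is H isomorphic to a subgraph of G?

(A) is P: Dijkstra's algorithm runs in O((V+E) log V).
(B) is NP-complete: generalizes Clique and Hamiltonian Path (pattern size is part of the input).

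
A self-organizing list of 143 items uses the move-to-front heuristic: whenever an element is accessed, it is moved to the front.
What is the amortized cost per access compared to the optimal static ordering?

With potential Phi = number of inversions between the MTF list and the optimal static list (at most C(143,2)), each access has amortized cost at most 2 * (cost under optimal static ordering). This is the move-to-front 2-competitiveness result.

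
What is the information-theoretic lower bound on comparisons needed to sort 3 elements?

There are 3! = 6 possible orderings. Each comparison gives 1 bit. We need at least ceil(log_2(6)) = 3 comparisons.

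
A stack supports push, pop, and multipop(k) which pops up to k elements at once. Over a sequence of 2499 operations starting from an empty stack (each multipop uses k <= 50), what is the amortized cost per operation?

Each element is pushed exactly once and popped at most once (whether by pop or as part of a multipop). So the total number of individual pops over the whole sequence is at most the number of pushes, which is at most 2499. Total work <= 2 * 2499, hence O(1) amortized per operation.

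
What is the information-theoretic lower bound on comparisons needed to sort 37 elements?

There are 37! = 13763753091226345046315979581580902400000000 possible orderings. Each comparison gives 1 bit. We need at least ceil(log_2(13763753091226345046315979581580902400000000)) = 144 comparisons.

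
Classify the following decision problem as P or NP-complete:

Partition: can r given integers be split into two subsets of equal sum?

This problem is NP-complete: Subset Sum reduces to it (one of Karp's 21 NP-complete problems).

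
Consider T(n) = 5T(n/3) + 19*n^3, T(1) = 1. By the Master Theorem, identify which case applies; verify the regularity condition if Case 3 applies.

a=5, b=3, f(n)=19*n^3.
log_3(5) = 1.465 < 3.
f(n) = Omega(n^(1.465+epsilon)) for some epsilon > 0, so Case 3 is the candidate.
Regularity: a*f(n/b) = 5*19*(n/3)^3 = (5/27)*19*n^3 <= c*f(n) with c = 5/27 < 1. Satisfied.
Case 3: T(n) = Theta(n^3).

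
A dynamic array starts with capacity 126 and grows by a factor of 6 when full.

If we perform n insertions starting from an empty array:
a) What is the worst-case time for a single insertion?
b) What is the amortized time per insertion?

(a) Worst-case single insertion: O(n) -- when the array is full at capacity c, the resize copies all c elements, and c can be Theta(n).
(b) Resizes happen at sizes 126, 756, 4536, ... Total copy cost for n insertions: 126 + 756 + ... = O(n) (geometric series with ratio 1/6). Amortized cost per insertion: O(n)/n = O(1).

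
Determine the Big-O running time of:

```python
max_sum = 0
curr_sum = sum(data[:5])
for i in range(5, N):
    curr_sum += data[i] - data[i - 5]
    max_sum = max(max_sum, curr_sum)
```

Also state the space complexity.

Time complexity: O(n).
Space complexity: O(1).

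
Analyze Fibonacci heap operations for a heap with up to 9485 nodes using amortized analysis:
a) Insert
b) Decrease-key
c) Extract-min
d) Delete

Fibonacci heaps use lazy consolidation. Potential function Phi = t + 2m (t = number of trees, m = marked nodes).
- Insert: O(1) actual, Delta Phi = +1 (one new tree) => O(1) amortized.
- Decrease-key: with c cascading cuts, actual cost is O(c); Delta Phi <= c - 2(c-1) + 2 = 4 - c (c new trees; >= c-1 marks cleared; <= 1 new mark). Amortized O(c) + (4 - c) = O(1).
- Extract-min: O(D(n) + t) actual; consolidation drops t to <= D(n)+1, so Delta Phi pays for the t term. D(n) = O(log n) for n = 9485 => O(log n) amortized.
- Delete: decrease-key to -inf then extract-min = O(log n).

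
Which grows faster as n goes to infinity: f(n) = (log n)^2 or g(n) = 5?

f(n) = (log n)^2 grows faster: any unbounded function dominates a constant.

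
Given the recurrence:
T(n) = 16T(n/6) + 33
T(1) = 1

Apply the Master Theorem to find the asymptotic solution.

a=16, b=6, f(n)=33. log_6(16) = 1.547. Case 1 of Master Theorem: T(n) = O(n^1.547).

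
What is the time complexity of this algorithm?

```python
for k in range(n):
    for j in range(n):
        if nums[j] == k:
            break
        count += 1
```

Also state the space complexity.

Time complexity: O(n^2).
Space complexity: O(1).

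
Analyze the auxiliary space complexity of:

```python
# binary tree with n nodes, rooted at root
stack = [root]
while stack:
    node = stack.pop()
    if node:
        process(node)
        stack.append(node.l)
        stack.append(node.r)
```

Space complexity: O(n).
Auxiliary storage grows linearly with the input size n in the worst case.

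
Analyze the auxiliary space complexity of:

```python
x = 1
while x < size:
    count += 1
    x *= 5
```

Space complexity: O(1).
Only a constant amount of auxiliary storage is used; nothing grows with n.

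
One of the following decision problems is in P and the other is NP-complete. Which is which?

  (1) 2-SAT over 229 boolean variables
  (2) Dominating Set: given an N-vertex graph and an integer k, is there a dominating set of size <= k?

(1) is P: 2-SAT is solvable in linear time via implication-graph SCCs.
(2) is NP-complete: reduces from Set Cover (with k part of the input).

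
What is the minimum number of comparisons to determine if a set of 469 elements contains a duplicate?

Determining if 469 elements are all distinct requires Omega(n log n) comparisons in the comparison model. This follows from the element distinctness lower bound.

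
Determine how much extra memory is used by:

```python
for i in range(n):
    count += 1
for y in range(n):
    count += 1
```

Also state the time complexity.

Space complexity: O(1).
Only a constant amount of auxiliary storage is used; nothing grows with n.
Time complexity: O(n).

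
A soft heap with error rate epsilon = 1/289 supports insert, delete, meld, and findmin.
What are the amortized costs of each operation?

Soft heaps (Chazelle) allow up to an epsilon = 1/289 fraction of elements to have corrupted (raised) keys. Insert is O(log(1/epsilon)) = O(log 289) amortized -- the structure maintains heap-ordered binary trees of rank bounded by O(log(1/epsilon)). Meld concatenates root lists: O(1) amortized. Delete and findmin are O(1) amortized.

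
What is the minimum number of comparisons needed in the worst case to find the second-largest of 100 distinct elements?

Lower bound: finding the max needs 100-1 comparisons. By the adversary weight-doubling argument, the max must personally win >= ceil(log_2(100)) = 7 comparisons; the 2nd-largest is among those 7 losers, needing 7-1 more comparisons. Total >= 100-1 + 7-1 = 105. A balanced knockout tournament achieves this.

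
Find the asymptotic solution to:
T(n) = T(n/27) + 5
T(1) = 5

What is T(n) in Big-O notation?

Each step divides n by 27 and adds 5. After log_27(n) steps, T(n) = O(log n).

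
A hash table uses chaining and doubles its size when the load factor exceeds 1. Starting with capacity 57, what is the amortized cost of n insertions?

Rehashing occurs when load exceeds 1. Total rehash cost is geometric series summing to O(n). Each insertion itself is O(1). Amortized: O(1).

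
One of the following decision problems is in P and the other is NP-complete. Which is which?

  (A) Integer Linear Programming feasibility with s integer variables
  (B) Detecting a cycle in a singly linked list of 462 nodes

(A) is NP-complete: ILP feasibility is NP-complete (LP relaxation is in P).
(B) is P: Floyd's tortoise-and-hare runs in O(n) time, O(1) space.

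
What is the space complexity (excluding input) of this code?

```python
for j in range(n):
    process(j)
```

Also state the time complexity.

Space complexity: O(1).
Only a constant amount of auxiliary storage is used; nothing grows with n.
Time complexity: O(n).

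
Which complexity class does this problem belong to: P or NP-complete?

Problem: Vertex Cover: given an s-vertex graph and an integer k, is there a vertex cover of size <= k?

This problem is NP-complete: one of Karp's 21 NP-complete problems (with k part of the input; for any fixed constant k it is in P).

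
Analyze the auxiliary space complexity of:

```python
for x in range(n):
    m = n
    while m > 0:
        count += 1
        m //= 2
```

Space complexity: O(1).
Only a constant amount of auxiliary storage is used; nothing grows with n.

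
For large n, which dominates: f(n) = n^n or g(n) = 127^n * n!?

g(n) = 127^n * n! grows faster: by Stirling n! ~ sqrt(2 pi n)(n/e)^n, so 127^n n! / n^n ~ (127/e)^n sqrt(2 pi n) -> infinity since 127/e > 1.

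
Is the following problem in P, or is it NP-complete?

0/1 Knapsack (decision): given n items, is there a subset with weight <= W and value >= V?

This problem is NP-complete: reduces from Subset Sum.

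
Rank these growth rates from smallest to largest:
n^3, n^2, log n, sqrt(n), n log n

Ordered by growth rate: log n < sqrt(n) < n log n < n^2 < n^3.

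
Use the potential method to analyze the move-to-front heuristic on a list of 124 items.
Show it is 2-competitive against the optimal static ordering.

Let Phi = number of inversions between the MTF list and the optimal static list (0 <= Phi <= C(124,2)). Accessing an element at MTF position k and optimal position j: the move-to-front destroys all k-1 inversions in front of it that are not in front in optimal (>= k-j of them) and creates at most j-1 new ones. Amortized cost <= k + (j-1) - (k-j) = 2j - 1 <= 2 * optimal cost.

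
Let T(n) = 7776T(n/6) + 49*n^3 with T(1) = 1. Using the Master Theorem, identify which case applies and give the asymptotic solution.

a=7776, b=6, f(n)=49*n^3.
log_6(7776) = 5 > 3.
Since f(n) = O(n^3) is polynomially smaller than n^5, Case 1 applies.
T(n) = Theta(n^5).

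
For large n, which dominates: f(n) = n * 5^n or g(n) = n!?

g(n) = n! grows faster: by Stirling n! ~ (n/e)^n sqrt(2*pi*n); (n/e)^n eventually dominates n * 5^n.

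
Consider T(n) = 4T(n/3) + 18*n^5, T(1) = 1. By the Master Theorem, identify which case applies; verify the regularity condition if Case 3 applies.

a=4, b=3, f(n)=18*n^5.
log_3(4) = 1.262 < 5.
f(n) = Omega(n^(1.262+epsilon)) for some epsilon > 0, so Case 3 is the candidate.
Regularity: a*f(n/b) = 4*18*(n/3)^5 = (4/243)*18*n^5 <= c*f(n) with c = 4/243 < 1. Satisfied.
Case 3: T(n) = Theta(n^5).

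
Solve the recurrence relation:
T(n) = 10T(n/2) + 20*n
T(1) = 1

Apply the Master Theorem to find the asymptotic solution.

a=10, b=2, f(n)=20*n. log_2(10) = 3.322. Case 1 of Master Theorem: T(n) = O(n^3.322).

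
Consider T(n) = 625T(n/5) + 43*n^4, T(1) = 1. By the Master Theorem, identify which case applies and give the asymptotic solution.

a=625, b=5, f(n)=43*n^4.
log_5(625) = 4, so n^(log_b(a)) = n^4.
f(n) = Theta(n^4), so Case 2 applies.
T(n) = Theta(n^4 log n).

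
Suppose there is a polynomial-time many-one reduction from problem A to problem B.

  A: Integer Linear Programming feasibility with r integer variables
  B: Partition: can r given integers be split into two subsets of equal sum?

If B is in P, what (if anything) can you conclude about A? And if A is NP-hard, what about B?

A poly-time reduction A <=_p B means any A-instance can be transformed to a B-instance in poly time.
If B is in P: compose the reduction with B's poly-time algorithm to solve A in poly time, so A is in P.
If A is NP-hard: every NP problem reduces to A, which reduces to B; composing reductions, every NP problem reduces to B, so B is NP-hard.
(Here in fact A is NP-complete and B is NP-complete.)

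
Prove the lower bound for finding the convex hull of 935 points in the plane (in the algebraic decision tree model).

Reduction from sorting: given 935 numbers x_1,...,x_{935}, map x_i to the point (x_i, x_i^2) on the parabola y = x^2. All points are on the convex hull, and walking the hull gives them in sorted x-order. Since sorting requires Omega(n log n), so does planar convex hull.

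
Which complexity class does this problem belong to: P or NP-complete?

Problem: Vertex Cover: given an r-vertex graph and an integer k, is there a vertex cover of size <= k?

This problem is NP-complete: one of Karp's 21 NP-complete problems (with k part of the input; for any fixed constant k it is in P).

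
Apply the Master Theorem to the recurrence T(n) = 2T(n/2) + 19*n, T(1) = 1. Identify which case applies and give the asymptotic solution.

a=2, b=2, f(n)=19*n.
log_2(2) = 1, so n^(log_b(a)) = n.
f(n) = Theta(n), so Case 2 applies.
T(n) = Theta(n log n).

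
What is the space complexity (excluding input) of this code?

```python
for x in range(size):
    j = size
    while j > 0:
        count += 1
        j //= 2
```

Space complexity: O(1).
Only a constant amount of auxiliary storage is used; nothing grows with n.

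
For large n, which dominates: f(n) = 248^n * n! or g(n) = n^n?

f(n) = 248^n * n! grows faster: by Stirling n! ~ sqrt(2 pi n)(n/e)^n, so 248^n n! / n^n ~ (248/e)^n sqrt(2 pi n) -> infinity since 248/e > 1.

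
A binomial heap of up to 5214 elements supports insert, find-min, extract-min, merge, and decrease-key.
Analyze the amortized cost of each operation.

A binomial heap with n <= 5214 elements has at most floor(log_2 5214) + 1 = 13 trees. Using potential Phi = number of trees: Insert adds one tree, but cascading merges reduce count -- amortized O(1). Find-min reads the cached minimum pointer: O(1). Extract-min creates O(log n) new trees: O(log n). Merge combines tree lists: O(log n). Decrease-key sifts the element up its tree of height <= log n: O(log n).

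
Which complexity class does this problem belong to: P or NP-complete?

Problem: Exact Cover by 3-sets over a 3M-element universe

This problem is NP-complete: one of Karp's 21 NP-complete problems.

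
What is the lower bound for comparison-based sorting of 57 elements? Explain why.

A comparison-based sorting algorithm corresponds to a decision tree. With 57! possible permutations, the tree has 57! leaves. The height is at least log_2(57!) = Omega(n log n) by Stirling's approximation.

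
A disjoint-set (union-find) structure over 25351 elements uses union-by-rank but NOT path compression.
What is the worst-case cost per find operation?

Union-by-rank alone keeps every tree's height <= log_2(25351) ~= 14.6. Each find traverses from a node to its root, costing O(height) = O(log n). Without path compression this bound is tight.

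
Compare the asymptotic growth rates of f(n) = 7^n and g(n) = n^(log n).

f(n) = 7^n grows faster: take logs: log(n^(log n)) = (log n)^2, log(7^n) = n log 7; n dominates (log n)^2.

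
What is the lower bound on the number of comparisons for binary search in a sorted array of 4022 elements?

With 4022 possible positions, we need at least ceil(log_2(4022)) = 12 comparisons. Each comparison splits the remaining candidates by at most half.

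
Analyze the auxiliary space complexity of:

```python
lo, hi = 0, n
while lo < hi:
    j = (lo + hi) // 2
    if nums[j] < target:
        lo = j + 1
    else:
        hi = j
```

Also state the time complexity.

Space complexity: O(1).
Only a constant amount of auxiliary storage is used; nothing grows with n.
Time complexity: O(log n).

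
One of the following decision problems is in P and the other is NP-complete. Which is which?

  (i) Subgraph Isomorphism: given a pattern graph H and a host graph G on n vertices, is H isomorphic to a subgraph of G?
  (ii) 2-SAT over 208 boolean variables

(i) is NP-complete: generalizes Clique and Hamiltonian Path (pattern size is part of the input).
(ii) is P: 2-SAT is solvable in linear time via implication-graph SCCs.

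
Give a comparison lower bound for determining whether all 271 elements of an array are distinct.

In the algebraic decision-tree model, the YES region for element distinctness on 271 elements has 271! connected components (one per ordering). Ben-Or's theorem then gives a lower bound of Omega(log(n!)) = Omega(n log n).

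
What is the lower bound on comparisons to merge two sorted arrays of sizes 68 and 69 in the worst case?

Adversary: with |68 - 69| <= 1 the inputs can be fully interleaved so that every adjacent pair in the merged output comes from different arrays. Then each of the 136 adjacent pairs must be directly compared, or the algorithm cannot determine their relative order. Standard merge meets this bound.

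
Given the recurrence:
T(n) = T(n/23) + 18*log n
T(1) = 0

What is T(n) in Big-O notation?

Each of the log_23(n) levels adds O(log n). T(n) = O(log^2 n).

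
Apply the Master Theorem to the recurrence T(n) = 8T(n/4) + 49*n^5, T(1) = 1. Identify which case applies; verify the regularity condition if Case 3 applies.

a=8, b=4, f(n)=49*n^5.
log_4(8) = 1.5 < 5.
f(n) = Omega(n^(1.5+epsilon)) for some epsilon > 0, so Case 3 is the candidate.
Regularity: a*f(n/b) = 8*49*(n/4)^5 = (8/1024)*49*n^5 <= c*f(n) with c = 8/1024 < 1. Satisfied.
Case 3: T(n) = Theta(n^5).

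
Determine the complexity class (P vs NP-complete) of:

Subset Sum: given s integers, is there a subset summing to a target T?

This problem is NP-complete: one of Karp's 21 NP-complete problems.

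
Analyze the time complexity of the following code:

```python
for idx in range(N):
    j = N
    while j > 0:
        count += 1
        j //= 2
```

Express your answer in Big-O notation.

Time complexity: O(n log n).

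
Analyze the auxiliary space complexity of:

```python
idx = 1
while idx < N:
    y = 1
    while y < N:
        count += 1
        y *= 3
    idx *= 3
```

Space complexity: O(1).
Only a constant amount of auxiliary storage is used; nothing grows with n.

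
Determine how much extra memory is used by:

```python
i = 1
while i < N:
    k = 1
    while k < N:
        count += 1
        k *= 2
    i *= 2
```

Space complexity: O(1).
Only a constant amount of auxiliary storage is used; nothing grows with n.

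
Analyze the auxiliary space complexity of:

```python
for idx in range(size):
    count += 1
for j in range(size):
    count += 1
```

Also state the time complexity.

Space complexity: O(1).
Only a constant amount of auxiliary storage is used; nothing grows with n.
Time complexity: O(n).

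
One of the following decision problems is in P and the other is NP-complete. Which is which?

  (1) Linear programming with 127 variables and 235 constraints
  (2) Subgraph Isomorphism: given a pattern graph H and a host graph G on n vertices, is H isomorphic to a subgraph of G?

(1) is P: the ellipsoid and interior-point methods run in polynomial time.
(2) is NP-complete: generalizes Clique and Hamiltonian Path (pattern size is part of the input).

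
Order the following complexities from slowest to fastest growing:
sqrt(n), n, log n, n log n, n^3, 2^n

Ordered by growth rate: log n < sqrt(n) < n < n log n < n^3 < 2^n.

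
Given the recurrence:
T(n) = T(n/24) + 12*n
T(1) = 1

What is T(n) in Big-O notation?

Geometric series: 12*n*(1 + 1/24 + 1/24^2 + ...) = O(n). T(n) = O(n).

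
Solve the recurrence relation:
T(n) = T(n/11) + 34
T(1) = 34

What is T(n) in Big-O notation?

Each step divides n by 11 and adds 34. After log_11(n) steps, T(n) = O(log n).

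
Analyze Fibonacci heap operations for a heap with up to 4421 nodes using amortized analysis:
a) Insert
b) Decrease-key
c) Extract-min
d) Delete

Fibonacci heaps use lazy consolidation. Potential function Phi = t + 2m (t = number of trees, m = marked nodes).
- Insert: O(1) actual, Delta Phi = +1 (one new tree) => O(1) amortized.
- Decrease-key: with c cascading cuts, actual cost is O(c); Delta Phi <= c - 2(c-1) + 2 = 4 - c (c new trees; >= c-1 marks cleared; <= 1 new mark). Amortized O(c) + (4 - c) = O(1).
- Extract-min: O(D(n) + t) actual; consolidation drops t to <= D(n)+1, so Delta Phi pays for the t term. D(n) = O(log n) for n = 4421 => O(log n) amortized.
- Delete: decrease-key to -inf then extract-min = O(log n).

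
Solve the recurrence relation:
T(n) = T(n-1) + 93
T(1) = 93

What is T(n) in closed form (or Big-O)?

Unrolling: T(n) = T(n-1) + 93 = T(n-2) + 2*93 = ... = T(1) + (n-1)*93 = 93 + (n-1)*93 = 93n.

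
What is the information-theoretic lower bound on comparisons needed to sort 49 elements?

There are 49! = 608281864034267560872252163321295376887552831379210240000000000 possible orderings. Each comparison gives 1 bit. We need at least ceil(log_2(608281864034267560872252163321295376887552831379210240000000000)) = 209 comparisons.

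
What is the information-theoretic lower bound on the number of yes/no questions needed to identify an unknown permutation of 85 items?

There are 85! = 281710411438055027694947944226061159480056634330574206405101912752560026159795933451040286452340924018275123200000000000000000000 permutations. Each yes/no question gives at most 1 bit, so at least ceil(log_2(281710411438055027694947944226061159480056634330574206405101912752560026159795933451040286452340924018275123200000000000000000000)) = 427 questions are needed.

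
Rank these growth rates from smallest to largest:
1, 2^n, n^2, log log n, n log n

Ordered by growth rate: 1 < log log n < n log n < n^2 < 2^n.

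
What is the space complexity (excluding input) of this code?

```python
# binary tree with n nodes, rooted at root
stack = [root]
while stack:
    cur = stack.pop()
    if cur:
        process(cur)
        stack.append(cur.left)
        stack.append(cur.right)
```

Space complexity: O(n).
Auxiliary storage grows linearly with the input size n in the worst case.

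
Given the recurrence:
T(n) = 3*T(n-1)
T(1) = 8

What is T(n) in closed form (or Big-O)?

Each step multiplies by 3. T(n) = T(1)*3^(n-1) = 8*3^(n-1).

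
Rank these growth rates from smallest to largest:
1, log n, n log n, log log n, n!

Ordered by growth rate: 1 < log log n < log n < n log n < n!.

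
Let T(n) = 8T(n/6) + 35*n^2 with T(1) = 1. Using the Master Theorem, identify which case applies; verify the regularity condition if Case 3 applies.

a=8, b=6, f(n)=35*n^2.
log_6(8) = 1.161 < 2.
f(n) = Omega(n^(1.161+epsilon)) for some epsilon > 0, so Case 3 is the candidate.
Regularity: a*f(n/b) = 8*35*(n/6)^2 = (8/36)*35*n^2 <= c*f(n) with c = 8/36 < 1. Satisfied.
Case 3: T(n) = Theta(n^2).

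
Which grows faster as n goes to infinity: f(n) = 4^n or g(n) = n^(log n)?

f(n) = 4^n grows faster: take logs: log(n^(log n)) = (log n)^2, log(4^n) = n log 4; n dominates (log n)^2.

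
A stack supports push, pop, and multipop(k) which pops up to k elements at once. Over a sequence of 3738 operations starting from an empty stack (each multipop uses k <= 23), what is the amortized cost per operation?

Each element is pushed exactly once and popped at most once (whether by pop or as part of a multipop). So the total number of individual pops over the whole sequence is at most the number of pushes, which is at most 3738. Total work <= 2 * 3738, hence O(1) amortized per operation.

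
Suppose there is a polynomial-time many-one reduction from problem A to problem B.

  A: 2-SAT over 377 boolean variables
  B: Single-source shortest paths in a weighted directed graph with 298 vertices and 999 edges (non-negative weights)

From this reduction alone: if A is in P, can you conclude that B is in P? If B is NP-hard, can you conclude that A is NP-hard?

A poly-time reduction A <=_p B transfers tractability DOWN (B easy => A easy) and hardness UP (A hard => B hard), not the reverse.
From A in P, the reduction alone does NOT give B in P: any problem in P trivially reduces to SAT, yet SAT is not known to be in P.
From B NP-hard, the reduction alone does NOT give A NP-hard: again, easy problems reduce to hard ones.
(Here in fact A is P and B is P.)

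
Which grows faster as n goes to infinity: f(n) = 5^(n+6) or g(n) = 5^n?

f(n) = 5^(n+6) and g(n) = 5^n are Theta of each other: 5^(n+6) = 5^6 * 5^n = Theta(5^n).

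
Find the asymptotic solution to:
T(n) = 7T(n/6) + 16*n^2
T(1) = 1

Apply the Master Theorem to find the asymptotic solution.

a=7, b=6, f(n)=16*n^2. log_6(7) = 1.086 < 2. Case 3: T(n) = O(n^2).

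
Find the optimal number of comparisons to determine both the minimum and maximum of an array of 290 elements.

Naive approach: 578 comparisons (289 for max + 289 for min).
Optimal: Compare elements in pairs first (floor(n/2) = 145 comparisons), then find max among winners and min among losers (144 comparisons each).
Total: ceil(3n/2) - 2 = 433 comparisons. An adversary argument shows this is also a lower bound.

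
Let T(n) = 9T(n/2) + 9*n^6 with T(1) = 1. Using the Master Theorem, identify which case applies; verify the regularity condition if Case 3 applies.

a=9, b=2, f(n)=9*n^6.
log_2(9) = 3.17 < 6.
f(n) = Omega(n^(3.17+epsilon)) for some epsilon > 0, so Case 3 is the candidate.
Regularity: a*f(n/b) = 9*9*(n/2)^6 = (9/64)*9*n^6 <= c*f(n) with c = 9/64 < 1. Satisfied.
Case 3: T(n) = Theta(n^6).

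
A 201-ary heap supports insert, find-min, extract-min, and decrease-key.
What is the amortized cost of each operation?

The 201-ary heap has height O(log_201 n). Insert sifts up: O(log_201 n). Find-min reads the root: O(1). Extract-min sifts down comparing 201 children per level: O(201 * log_201 n). Decrease-key sifts up: O(log_201 n).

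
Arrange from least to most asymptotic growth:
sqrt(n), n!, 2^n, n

Ordered by growth rate: sqrt(n) < n < 2^n < n!.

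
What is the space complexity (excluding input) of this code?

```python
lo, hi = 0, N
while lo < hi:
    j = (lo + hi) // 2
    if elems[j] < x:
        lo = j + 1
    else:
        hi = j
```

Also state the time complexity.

Space complexity: O(1).
Only a constant amount of auxiliary storage is used; nothing grows with n.
Time complexity: O(log n).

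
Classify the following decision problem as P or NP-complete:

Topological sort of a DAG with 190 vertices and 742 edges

This problem is in P: DFS-based topological sort runs in O(V+E).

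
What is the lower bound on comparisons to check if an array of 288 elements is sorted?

To verify 288 elements are sorted, we must compare each consecutive pair. Skipping any pair allows an adversary to swap them. Therefore 287 comparisons are necessary and sufficient.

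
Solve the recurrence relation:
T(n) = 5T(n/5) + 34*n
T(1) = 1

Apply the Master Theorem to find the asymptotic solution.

a=5, b=5, f(n)=34*n. log_5(5) = 1. Case 2: T(n) = O(n log n).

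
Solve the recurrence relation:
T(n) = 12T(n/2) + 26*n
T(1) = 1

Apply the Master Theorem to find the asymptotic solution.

a=12, b=2, f(n)=26*n. log_2(12) = 3.585. Case 1 of Master Theorem: T(n) = O(n^3.585).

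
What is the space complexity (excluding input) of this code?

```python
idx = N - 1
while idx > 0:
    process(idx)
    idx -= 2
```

Space complexity: O(1).
Only a constant amount of auxiliary storage is used; nothing grows with n.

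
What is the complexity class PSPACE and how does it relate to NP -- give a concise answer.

PSPACE is the class of problems solvable with polynomial space. NP is a subset of PSPACE (a poly-space machine can enumerate all certificates). PSPACE-complete problems include QBF (quantified Boolean formulas) and generalized games. It is unknown whether NP = PSPACE.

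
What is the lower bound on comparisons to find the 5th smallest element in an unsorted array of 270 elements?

Finding the 5th smallest of 270 elements requires Omega(n) comparisons. Every element must participate in at least one comparison; otherwise it could be the 5th smallest.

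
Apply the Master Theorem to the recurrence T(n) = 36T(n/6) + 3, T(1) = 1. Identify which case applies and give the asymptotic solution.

a=36, b=6, f(n)=3.
log_6(36) = 2 > 0.
Since f(n) = O(n^0) is polynomially smaller than n^2, Case 1 applies.
T(n) = Theta(n^2).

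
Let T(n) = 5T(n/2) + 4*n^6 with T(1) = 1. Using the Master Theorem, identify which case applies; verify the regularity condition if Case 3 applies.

a=5, b=2, f(n)=4*n^6.
log_2(5) = 2.322 < 6.
f(n) = Omega(n^(2.322+epsilon)) for some epsilon > 0, so Case 3 is the candidate.
Regularity: a*f(n/b) = 5*4*(n/2)^6 = (5/64)*4*n^6 <= c*f(n) with c = 5/64 < 1. Satisfied.
Case 3: T(n) = Theta(n^6).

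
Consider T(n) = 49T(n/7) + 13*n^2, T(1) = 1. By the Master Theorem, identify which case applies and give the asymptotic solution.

a=49, b=7, f(n)=13*n^2.
log_7(49) = 2, so n^(log_b(a)) = n^2.
f(n) = Theta(n^2), so Case 2 applies.
T(n) = Theta(n^2 log n).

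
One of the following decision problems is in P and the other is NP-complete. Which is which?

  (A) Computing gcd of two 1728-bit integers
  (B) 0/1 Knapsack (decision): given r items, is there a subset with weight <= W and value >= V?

(A) is P: the Euclidean algorithm runs in polynomial time in the bit-length.
(B) is NP-complete: reduces from Subset Sum.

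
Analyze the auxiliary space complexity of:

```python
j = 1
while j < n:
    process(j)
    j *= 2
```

Space complexity: O(1).
Only a constant amount of auxiliary storage is used; nothing grows with n.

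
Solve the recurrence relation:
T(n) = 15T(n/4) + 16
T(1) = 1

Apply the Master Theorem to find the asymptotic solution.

a=15, b=4, f(n)=16. log_4(15) = 1.953. Case 1 of Master Theorem: T(n) = O(n^1.953).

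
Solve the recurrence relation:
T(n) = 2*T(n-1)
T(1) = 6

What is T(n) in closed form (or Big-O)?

Each step multiplies by 2. T(n) = T(1)*2^(n-1) = 6*2^(n-1).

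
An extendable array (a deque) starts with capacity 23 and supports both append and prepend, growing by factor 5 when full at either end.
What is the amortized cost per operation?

Growth at either end copies all elements; capacities form a geometric sequence with ratio 5, so total copy cost over n operations is O(n) (two geometric series). Amortized O(1).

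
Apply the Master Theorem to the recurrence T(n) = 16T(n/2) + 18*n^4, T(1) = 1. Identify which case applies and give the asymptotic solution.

a=16, b=2, f(n)=18*n^4.
log_2(16) = 4, so n^(log_b(a)) = n^4.
f(n) = Theta(n^4), so Case 2 applies.
T(n) = Theta(n^4 log n).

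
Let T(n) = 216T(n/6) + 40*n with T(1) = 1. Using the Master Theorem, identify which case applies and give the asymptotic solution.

a=216, b=6, f(n)=40*n.
log_6(216) = 3 > 1.
Since f(n) = O(n^1) is polynomially smaller than n^3, Case 1 applies.
T(n) = Theta(n^3).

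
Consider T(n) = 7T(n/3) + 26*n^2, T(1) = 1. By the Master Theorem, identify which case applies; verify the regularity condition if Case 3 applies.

a=7, b=3, f(n)=26*n^2.
log_3(7) = 1.771 < 2.
f(n) = Omega(n^(1.771+epsilon)) for some epsilon > 0, so Case 3 is the candidate.
Regularity: a*f(n/b) = 7*26*(n/3)^2 = (7/9)*26*n^2 <= c*f(n) with c = 7/9 < 1. Satisfied.
Case 3: T(n) = Theta(n^2).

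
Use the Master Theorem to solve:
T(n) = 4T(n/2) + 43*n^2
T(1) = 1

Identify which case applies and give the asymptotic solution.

a=4, b=2, f(n)=43*n^2.
log_2(4) = 2, so n^(log_b(a)) = n^2.
f(n) = Theta(n^2), so Case 2 applies.
T(n) = Theta(n^2 log n).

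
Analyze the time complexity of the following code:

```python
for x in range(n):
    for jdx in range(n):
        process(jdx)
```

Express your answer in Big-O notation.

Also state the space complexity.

Time complexity: O(n^2).
Space complexity: O(1).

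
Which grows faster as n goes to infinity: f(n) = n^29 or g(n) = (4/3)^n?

g(n) = (4/3)^n grows faster: (4/3)^n is exponential with base 4/3 > 1, dominating every polynomial.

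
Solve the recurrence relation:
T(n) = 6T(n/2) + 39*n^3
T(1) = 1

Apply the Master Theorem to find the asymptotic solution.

a=6, b=2, f(n)=39*n^3. log_2(6) = 2.585 < 3. Case 3: T(n) = O(n^3).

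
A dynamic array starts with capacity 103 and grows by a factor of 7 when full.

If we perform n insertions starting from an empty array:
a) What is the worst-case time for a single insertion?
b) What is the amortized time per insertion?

(a) Worst-case single insertion: O(n) -- when the array is full at capacity c, the resize copies all c elements, and c can be Theta(n).
(b) Resizes happen at sizes 103, 721, 5047, ... Total copy cost for n insertions: 103 + 721 + ... = O(n) (geometric series with ratio 1/7). Amortized cost per insertion: O(n)/n = O(1).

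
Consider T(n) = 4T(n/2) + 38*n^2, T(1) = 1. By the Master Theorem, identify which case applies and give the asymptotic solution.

a=4, b=2, f(n)=38*n^2.
log_2(4) = 2, so n^(log_b(a)) = n^2.
f(n) = Theta(n^2), so Case 2 applies.
T(n) = Theta(n^2 log n).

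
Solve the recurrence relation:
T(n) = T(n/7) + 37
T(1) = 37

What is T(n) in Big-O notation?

Each step divides n by 7 and adds 37. After log_7(n) steps, T(n) = O(log n).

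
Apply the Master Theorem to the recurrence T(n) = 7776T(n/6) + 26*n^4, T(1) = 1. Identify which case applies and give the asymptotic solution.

a=7776, b=6, f(n)=26*n^4.
log_6(7776) = 5 > 4.
Since f(n) = O(n^4) is polynomially smaller than n^5, Case 1 applies.
T(n) = Theta(n^5).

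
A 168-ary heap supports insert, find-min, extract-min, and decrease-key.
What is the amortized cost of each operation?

The 168-ary heap has height O(log_168 n). Insert sifts up: O(log_168 n). Find-min reads the root: O(1). Extract-min sifts down comparing 168 children per level: O(168 * log_168 n). Decrease-key sifts up: O(log_168 n).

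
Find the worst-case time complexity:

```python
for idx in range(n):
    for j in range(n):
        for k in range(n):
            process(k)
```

Time complexity: O(n^3).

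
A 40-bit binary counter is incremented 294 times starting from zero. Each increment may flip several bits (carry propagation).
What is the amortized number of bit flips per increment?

Bit i flips on every 2^i-th increment, so over 294 increments bit i flips floor(294/2^i) times. Summing over i: total flips < 2 * 294. Amortized: < 2 = O(1) per increment.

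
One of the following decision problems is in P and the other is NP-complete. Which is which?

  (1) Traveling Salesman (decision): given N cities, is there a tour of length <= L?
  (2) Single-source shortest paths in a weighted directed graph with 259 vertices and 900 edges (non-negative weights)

(1) is NP-complete: reduces from Hamiltonian Cycle.
(2) is P: Dijkstra's algorithm runs in O((V+E) log V).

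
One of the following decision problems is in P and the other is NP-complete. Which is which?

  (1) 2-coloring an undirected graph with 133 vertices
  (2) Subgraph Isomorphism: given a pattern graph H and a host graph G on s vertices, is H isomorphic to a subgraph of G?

(1) is P: 2-coloring is bipartiteness testing via BFS, O(V+E).
(2) is NP-complete: generalizes Clique and Hamiltonian Path (pattern size is part of the input).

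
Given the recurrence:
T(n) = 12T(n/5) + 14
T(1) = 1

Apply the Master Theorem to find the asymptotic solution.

a=12, b=5, f(n)=14. log_5(12) = 1.544. Case 1 of Master Theorem: T(n) = O(n^1.544).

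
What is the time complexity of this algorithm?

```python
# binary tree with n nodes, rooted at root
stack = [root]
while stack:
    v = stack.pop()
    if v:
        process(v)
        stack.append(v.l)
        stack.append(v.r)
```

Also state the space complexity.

Time complexity: O(n).
Space complexity: O(n).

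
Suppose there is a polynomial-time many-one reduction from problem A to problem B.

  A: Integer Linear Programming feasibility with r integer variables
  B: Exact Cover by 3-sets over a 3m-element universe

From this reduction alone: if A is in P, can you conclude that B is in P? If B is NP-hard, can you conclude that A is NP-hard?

A poly-time reduction A <=_p B transfers tractability DOWN (B easy => A easy) and hardness UP (A hard => B hard), not the reverse.
From A in P, the reduction alone does NOT give B in P: any problem in P trivially reduces to SAT, yet SAT is not known to be in P.
From B NP-hard, the reduction alone does NOT give A NP-hard: again, easy problems reduce to hard ones.
(Here in fact A is NP-complete and B is NP-complete.)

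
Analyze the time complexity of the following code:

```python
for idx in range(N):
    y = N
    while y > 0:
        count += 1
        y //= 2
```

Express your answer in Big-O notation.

Time complexity: O(n log n).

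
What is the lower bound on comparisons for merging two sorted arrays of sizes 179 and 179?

Adversary argument: with sizes 179 and 179 (differing by at most 1), interleave the two arrays so that every consecutive pair in the output comes from different inputs. Then each of the 357 adjacent output pairs must be directly compared, or the algorithm cannot determine their relative order. So 357 comparisons are necessary; standard merge achieves this.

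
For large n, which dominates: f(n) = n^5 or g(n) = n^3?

f(n) = n^5 grows faster: n^5/n^3 = n^2 -> infinity.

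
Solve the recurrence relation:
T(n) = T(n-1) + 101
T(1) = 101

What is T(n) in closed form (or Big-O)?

Unrolling: T(n) = T(n-1) + 101 = T(n-2) + 2*101 = ... = T(1) + (n-1)*101 = 101 + (n-1)*101 = 101n.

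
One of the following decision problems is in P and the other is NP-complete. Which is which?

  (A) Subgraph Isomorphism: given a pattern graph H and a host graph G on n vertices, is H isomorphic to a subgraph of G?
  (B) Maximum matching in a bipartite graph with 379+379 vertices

(A) is NP-complete: generalizes Clique and Hamiltonian Path (pattern size is part of the input).
(B) is P: Hopcroft-Karp runs in O(E sqrt(V)).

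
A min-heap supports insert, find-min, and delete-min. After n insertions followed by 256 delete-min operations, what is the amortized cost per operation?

Insert takes O(log n) worst case. Delete-min takes O(log n). Over a sequence of n inserts and 256 delete-mins, total cost is O((n + 256) log n). Amortized per operation: O(log n).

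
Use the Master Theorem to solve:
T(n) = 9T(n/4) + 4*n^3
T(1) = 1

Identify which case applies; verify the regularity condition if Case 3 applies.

a=9, b=4, f(n)=4*n^3.
log_4(9) = 1.585 < 3.
f(n) = Omega(n^(1.585+epsilon)) for some epsilon > 0, so Case 3 is the candidate.
Regularity: a*f(n/b) = 9*4*(n/4)^3 = (9/64)*4*n^3 <= c*f(n) with c = 9/64 < 1. Satisfied.
Case 3: T(n) = Theta(n^3).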